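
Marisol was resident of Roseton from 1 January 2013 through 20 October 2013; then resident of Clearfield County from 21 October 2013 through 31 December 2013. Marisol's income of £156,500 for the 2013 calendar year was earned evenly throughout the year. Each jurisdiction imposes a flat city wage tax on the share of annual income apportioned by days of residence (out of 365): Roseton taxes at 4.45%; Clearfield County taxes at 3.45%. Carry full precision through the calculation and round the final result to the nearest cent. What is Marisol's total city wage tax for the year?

Roseton, 1 January – 20 October 2013: 293 days → £156,500 × 4.45% × 293/365 = £5,590.4801
Clearfield County, 21 October – 31 December 2013: 72 days → £156,500 × 3.45% × 72/365 = £1,065.0575
Total = £6,655.5377

£6,655.54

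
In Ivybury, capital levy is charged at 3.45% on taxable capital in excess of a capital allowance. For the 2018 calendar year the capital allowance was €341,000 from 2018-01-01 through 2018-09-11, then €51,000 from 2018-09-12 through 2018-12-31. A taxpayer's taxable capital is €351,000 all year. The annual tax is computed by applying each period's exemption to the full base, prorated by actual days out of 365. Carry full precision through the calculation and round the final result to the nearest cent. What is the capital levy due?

2018-01-01 to 2018-09-11: 254 days, exemption €341,000 → (€351,000 − €341,000) × 3.45% × 254/365 = €240.0822
2018-09-12 to 2018-12-31: 111 days, exemption €51,000 → (€351,000 − €51,000) × 3.45% × 111/365 = €3,147.5342
Total = €3,387.6164

€3,387.62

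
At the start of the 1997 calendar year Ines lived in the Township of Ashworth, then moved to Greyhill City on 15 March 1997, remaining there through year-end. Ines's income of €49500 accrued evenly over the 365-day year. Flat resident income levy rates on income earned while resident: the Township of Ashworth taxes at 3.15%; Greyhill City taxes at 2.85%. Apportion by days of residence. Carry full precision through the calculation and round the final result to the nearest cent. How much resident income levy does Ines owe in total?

The Township of Ashworth, 1 January – 14 March 1997: 73 days → €49500 × 3.15% × 73/365 = €311.8500
Greyhill City, 15 March – 31 December 1997: 292 days → €49500 × 2.85% × 292/365 = €1128.6000
Total = €1440.4500

€1440.45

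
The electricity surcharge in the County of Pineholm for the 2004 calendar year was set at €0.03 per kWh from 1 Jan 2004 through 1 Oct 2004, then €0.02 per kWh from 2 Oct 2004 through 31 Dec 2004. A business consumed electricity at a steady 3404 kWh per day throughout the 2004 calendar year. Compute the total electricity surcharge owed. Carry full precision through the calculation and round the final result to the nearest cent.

1 Jan – 1 Oct 2004: 275 days × 3404 kWh/day = 936,100 kWh at €0.03/kWh → €28083.00
2 Oct – 31 Dec 2004: 91 days × 3404 kWh/day = 309,764 kWh at €0.02/kWh → €6195.28

€34278.28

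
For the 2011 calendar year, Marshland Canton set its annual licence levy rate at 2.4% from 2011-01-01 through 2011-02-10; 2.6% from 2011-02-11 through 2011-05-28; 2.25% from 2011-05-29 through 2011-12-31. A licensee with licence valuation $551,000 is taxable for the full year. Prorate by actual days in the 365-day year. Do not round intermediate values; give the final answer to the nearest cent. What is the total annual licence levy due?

$13,055.68

2011-01-01 to 2011-02-10: 41 days at 2.4% → $551,000 × 2.4% × 41/365 = $1,485.4356
2011-02-11 to 2011-05-28: 107 days at 2.6% → $551,000 × 2.6% × 107/365 = $4,199.6767
2011-05-29 to 2011-12-31: 217 days at 2.25% → $551,000 × 2.25% × 217/365 = $7,370.5685
Total = $13,055.6808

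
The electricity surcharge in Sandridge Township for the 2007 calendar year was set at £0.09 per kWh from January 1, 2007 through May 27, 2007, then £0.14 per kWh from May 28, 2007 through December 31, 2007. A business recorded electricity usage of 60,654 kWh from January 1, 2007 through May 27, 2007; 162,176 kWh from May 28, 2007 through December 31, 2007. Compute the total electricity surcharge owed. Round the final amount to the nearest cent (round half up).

£28,163.50

January 1 – May 27, 2007: 60,654 kWh at £0.09/kWh → £5,458.86
May 28 – December 31, 2007: 162,176 kWh at £0.14/kWh → £22,704.64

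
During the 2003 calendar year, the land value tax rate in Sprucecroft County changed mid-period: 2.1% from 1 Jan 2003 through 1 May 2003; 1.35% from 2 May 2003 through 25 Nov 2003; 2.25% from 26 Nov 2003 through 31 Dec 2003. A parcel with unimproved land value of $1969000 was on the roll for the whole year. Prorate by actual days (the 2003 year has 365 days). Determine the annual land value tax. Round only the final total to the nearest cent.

$33224.85

1 Jan – 1 May 2003: 121 days at 2.1% → $1969000 × 2.1% × 121/365 = $13707.4767
2 May – 25 Nov 2003: 208 days at 1.35% → $1969000 × 1.35% × 208/365 = $15147.8137
26 Nov – 31 Dec 2003: 36 days at 2.25% → $1969000 × 2.25% × 36/365 = $4369.5616
Total = $33224.8521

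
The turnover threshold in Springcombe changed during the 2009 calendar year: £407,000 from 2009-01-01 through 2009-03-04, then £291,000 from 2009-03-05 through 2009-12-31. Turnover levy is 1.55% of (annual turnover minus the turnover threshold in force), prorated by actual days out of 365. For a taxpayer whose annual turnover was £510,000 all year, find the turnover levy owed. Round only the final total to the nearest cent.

2009-01-01 to 2009-03-04: 63 days, exemption £407,000 → (£510,000 − £407,000) × 1.55% × 63/365 = £275.5603
2009-03-05 to 2009-12-31: 302 days, exemption £291,000 → (£510,000 − £291,000) × 1.55% × 302/365 = £2,808.6000
Total = £3,084.1603

£3,084.16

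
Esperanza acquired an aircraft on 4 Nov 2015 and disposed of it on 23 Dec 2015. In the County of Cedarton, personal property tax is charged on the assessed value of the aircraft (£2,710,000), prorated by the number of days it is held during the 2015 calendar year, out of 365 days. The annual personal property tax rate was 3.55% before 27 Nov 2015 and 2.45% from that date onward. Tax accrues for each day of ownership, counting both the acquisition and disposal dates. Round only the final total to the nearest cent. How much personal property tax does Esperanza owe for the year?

4 Nov – 26 Nov 2015: 23 days at 3.55% → £2,710,000 × 3.55% × 23/365 = £6,062.2329
27 Nov – 23 Dec 2015: 27 days at 2.45% → £2,710,000 × 2.45% × 27/365 = £4,911.4110
Total = £10,973.6438

£10,973.64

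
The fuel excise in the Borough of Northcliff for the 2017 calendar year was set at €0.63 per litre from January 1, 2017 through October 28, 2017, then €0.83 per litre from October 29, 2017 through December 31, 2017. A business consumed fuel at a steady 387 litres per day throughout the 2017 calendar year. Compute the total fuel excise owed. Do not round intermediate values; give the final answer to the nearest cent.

January 1 – October 28, 2017: 301 days × 387 litres/day = 116,487 litres at €0.63/litre → €73386.81
October 29 – December 31, 2017: 64 days × 387 litres/day = 24,768 litres at €0.83/litre → €20557.44

€93944.25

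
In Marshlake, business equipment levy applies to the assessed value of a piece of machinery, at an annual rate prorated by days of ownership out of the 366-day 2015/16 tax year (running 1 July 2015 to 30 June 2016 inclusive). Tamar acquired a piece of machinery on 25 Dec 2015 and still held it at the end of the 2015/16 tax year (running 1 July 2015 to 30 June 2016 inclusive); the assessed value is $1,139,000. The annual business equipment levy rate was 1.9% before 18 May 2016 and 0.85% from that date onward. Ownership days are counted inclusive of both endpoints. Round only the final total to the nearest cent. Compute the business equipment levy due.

$9,737.52

25 Dec 2015 – 17 May 2016: 145 days at 1.9% → $1,139,000 × 1.9% × 145/366 = $8,573.6202
18 May – 30 Jun 2016: 44 days at 0.85% → $1,139,000 × 0.85% × 44/366 = $1,163.8962
Total = $9,737.5164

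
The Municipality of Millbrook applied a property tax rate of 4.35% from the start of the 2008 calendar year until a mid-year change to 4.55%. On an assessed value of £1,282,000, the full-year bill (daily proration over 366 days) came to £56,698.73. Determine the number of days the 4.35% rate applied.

Let d = days at the first rate; then 366 − d days at the second rate.
£1,282,000 × [4.35%·d + 4.55%·(366−d)] / 366 = £56,698.73
Solving gives d = 233, so the new rate took effect on 21 Aug 2008.

233 days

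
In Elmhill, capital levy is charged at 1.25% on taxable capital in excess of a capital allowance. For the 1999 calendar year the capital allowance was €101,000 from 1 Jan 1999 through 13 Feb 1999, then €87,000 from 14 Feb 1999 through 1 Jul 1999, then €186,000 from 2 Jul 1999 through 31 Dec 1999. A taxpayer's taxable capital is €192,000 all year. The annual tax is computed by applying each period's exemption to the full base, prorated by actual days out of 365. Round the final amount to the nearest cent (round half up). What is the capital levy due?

€670.96

1 Jan – 13 Feb 1999: 44 days, exemption €101,000 → (€192,000 − €101,000) × 1.25% × 44/365 = €137.1233
14 Feb – 1 Jul 1999: 138 days, exemption €87,000 → (€192,000 − €87,000) × 1.25% × 138/365 = €496.2329
2 Jul – 31 Dec 1999: 183 days, exemption €186,000 → (€192,000 − €186,000) × 1.25% × 183/365 = €37.6027
Total = €670.9589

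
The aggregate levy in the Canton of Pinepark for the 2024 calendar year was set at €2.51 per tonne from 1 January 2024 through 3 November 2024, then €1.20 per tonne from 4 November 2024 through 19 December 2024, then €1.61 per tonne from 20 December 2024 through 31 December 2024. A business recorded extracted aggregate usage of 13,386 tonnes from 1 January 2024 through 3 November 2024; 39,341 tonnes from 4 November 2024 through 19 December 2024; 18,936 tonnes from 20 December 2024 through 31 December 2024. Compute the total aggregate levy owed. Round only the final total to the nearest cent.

1 January – 3 November 2024: 13,386 tonnes at €2.51/tonne → €33,598.86
4 November – 19 December 2024: 39,341 tonnes at €1.20/tonne → €47,209.20
20 December – 31 December 2024: 18,936 tonnes at €1.61/tonne → €30,486.96

€111,295.02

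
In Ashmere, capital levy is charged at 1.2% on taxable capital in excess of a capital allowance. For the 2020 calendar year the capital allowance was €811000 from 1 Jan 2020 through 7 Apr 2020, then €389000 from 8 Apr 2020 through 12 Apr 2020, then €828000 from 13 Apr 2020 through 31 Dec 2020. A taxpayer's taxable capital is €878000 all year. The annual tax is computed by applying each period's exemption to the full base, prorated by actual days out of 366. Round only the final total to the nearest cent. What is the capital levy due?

€726.59

1 Jan – 7 Apr 2020: 98 days, exemption €811000 → (€878000 − €811000) × 1.2% × 98/366 = €215.2787
8 Apr – 12 Apr 2020: 5 days, exemption €389000 → (€878000 − €389000) × 1.2% × 5/366 = €80.1639
13 Apr – 31 Dec 2020: 263 days, exemption €828000 → (€878000 − €828000) × 1.2% × 263/366 = €431.1475
Total = €726.5902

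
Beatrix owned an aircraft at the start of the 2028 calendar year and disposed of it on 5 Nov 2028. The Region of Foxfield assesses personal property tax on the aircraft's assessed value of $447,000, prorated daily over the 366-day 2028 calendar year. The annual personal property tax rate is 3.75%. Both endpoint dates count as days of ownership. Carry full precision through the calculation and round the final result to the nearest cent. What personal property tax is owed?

$14,197.75

Days held (1 Jan – 5 Nov 2028): 310 out of 366
Tax = $447,000 × 3.75% × 310/366 = $14,197.7459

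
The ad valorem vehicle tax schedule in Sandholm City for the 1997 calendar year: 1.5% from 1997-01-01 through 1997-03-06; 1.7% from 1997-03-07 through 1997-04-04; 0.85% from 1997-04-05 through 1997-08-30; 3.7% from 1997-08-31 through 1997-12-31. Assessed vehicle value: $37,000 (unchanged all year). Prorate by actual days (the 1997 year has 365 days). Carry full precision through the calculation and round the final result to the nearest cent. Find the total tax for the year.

1997-01-01 to 1997-03-06: 65 days at 1.5% → $37,000 × 1.5% × 65/365 = $98.8356
1997-03-07 to 1997-04-04: 29 days at 1.7% → $37,000 × 1.7% × 29/365 = $49.9753
1997-04-05 to 1997-08-30: 148 days at 0.85% → $37,000 × 0.85% × 148/365 = $127.5233
1997-08-31 to 1997-12-31: 123 days at 3.7% → $37,000 × 3.7% × 123/365 = $461.3342
Total = $737.6685

$737.67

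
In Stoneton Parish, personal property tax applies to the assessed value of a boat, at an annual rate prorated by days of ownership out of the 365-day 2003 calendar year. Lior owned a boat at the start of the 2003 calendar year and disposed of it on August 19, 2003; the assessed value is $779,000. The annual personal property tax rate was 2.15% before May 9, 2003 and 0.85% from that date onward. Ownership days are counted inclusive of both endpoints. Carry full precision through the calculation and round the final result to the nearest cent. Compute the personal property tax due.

January 1 – May 8, 2003: 128 days at 2.15% → $779,000 × 2.15% × 128/365 = $5,873.4466
May 9 – August 19, 2003: 103 days at 0.85% → $779,000 × 0.85% × 103/365 = $1,868.5329
Total = $7,741.9795

$7,741.98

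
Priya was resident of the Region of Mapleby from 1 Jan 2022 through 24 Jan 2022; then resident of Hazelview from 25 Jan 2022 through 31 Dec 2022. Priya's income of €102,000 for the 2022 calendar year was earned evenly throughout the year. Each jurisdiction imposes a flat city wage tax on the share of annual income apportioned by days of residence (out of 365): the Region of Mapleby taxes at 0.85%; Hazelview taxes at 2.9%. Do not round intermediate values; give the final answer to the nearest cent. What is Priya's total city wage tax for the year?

The Region of Mapleby, 1 Jan – 24 Jan 2022: 24 days → €102,000 × 0.85% × 24/365 = €57.0082
Hazelview, 25 Jan – 31 Dec 2022: 341 days → €102,000 × 2.9% × 341/365 = €2,763.5014
Total = €2,820.5096

€2,820.51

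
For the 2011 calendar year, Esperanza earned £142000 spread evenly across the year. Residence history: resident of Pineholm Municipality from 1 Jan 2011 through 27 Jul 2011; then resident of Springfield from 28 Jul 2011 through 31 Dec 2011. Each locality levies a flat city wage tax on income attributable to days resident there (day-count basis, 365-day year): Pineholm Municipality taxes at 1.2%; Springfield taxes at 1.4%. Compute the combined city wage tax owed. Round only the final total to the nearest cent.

£1826.16

Pineholm Municipality, 1 Jan – 27 Jul 2011: 208 days → £142000 × 1.2% × 208/365 = £971.0466
Springfield, 28 Jul – 31 Dec 2011: 157 days → £142000 × 1.4% × 157/365 = £855.1123
Total = £1826.1589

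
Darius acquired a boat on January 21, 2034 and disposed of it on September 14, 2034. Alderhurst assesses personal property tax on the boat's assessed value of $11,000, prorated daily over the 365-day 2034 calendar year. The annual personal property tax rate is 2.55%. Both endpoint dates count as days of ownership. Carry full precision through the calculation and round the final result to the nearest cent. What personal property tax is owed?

$182.13

Days held (January 21 – September 14, 2034): 237 out of 365
Tax = $11,000 × 2.55% × 237/365 = $182.1329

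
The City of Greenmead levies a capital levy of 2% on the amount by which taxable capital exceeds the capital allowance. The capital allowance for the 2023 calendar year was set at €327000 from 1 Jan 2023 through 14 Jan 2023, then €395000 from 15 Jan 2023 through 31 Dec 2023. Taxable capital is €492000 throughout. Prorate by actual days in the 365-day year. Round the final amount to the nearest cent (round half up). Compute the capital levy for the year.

€1992.16

1 Jan – 14 Jan 2023: 14 days, exemption €327000 → (€492000 − €327000) × 2% × 14/365 = €126.5753
15 Jan – 31 Dec 2023: 351 days, exemption €395000 → (€492000 − €395000) × 2% × 351/365 = €1865.5890
Total = €1992.1644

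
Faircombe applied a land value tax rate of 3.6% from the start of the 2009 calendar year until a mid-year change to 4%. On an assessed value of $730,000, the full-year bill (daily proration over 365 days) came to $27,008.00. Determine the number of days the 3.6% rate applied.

Let d = days at the first rate; then 365 − d days at the second rate.
$730,000 × [3.6%·d + 4%·(365−d)] / 365 = $27,008.00
Solving gives d = 274, so the new rate took effect on October 2, 2009.

274 days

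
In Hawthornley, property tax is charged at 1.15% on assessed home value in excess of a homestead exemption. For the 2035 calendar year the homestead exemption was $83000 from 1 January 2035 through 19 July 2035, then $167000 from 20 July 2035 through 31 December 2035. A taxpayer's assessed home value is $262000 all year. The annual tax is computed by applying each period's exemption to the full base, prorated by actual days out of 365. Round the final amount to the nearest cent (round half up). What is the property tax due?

$1621.82

1 January – 19 July 2035: 200 days, exemption $83000 → ($262000 − $83000) × 1.15% × 200/365 = $1127.9452
20 July – 31 December 2035: 165 days, exemption $167000 → ($262000 − $167000) × 1.15% × 165/365 = $493.8699
Total = $1621.8151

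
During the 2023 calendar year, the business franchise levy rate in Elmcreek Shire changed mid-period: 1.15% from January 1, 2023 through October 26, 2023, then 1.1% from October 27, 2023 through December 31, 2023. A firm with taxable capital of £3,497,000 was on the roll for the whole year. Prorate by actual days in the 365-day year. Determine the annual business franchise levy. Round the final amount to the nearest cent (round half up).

January 1 – October 26, 2023: 299 days at 1.15% → £3,497,000 × 1.15% × 299/365 = £32,943.6562
October 27 – December 31, 2023: 66 days at 1.1% → £3,497,000 × 1.1% × 66/365 = £6,955.6767
Total = £39,899.3329

£39,899.33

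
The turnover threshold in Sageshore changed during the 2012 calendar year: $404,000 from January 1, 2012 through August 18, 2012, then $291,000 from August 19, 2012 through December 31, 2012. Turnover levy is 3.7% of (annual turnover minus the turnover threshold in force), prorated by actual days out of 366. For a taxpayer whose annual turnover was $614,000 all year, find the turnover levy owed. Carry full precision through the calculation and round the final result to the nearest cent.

January 1 – August 18, 2012: 231 days, exemption $404,000 → ($614,000 − $404,000) × 3.7% × 231/366 = $4,904.0164
August 19 – December 31, 2012: 135 days, exemption $291,000 → ($614,000 − $291,000) × 3.7% × 135/366 = $4,408.1557
Total = $9,312.1721

$9,312.17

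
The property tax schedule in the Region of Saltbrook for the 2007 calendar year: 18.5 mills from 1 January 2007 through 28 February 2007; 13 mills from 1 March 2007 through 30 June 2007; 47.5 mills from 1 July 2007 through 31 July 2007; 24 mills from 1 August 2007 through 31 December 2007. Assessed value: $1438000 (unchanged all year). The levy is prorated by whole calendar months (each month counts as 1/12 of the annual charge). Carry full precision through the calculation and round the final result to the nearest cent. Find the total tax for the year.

1 January – 28 February 2007: 2 months at 18.5 mills → $1438000 × 1.85% × 2/12 = $4433.8333
1 March – 30 June 2007: 4 months at 13 mills → $1438000 × 1.3% × 4/12 = $6231.3333
1 July – 31 July 2007: 1 month at 47.5 mills → $1438000 × 4.75% × 1/12 = $5692.0833
1 August – 31 December 2007: 5 months at 24 mills → $1438000 × 2.4% × 5/12 = $14380.0000
Total = $30737.2500

$30737.25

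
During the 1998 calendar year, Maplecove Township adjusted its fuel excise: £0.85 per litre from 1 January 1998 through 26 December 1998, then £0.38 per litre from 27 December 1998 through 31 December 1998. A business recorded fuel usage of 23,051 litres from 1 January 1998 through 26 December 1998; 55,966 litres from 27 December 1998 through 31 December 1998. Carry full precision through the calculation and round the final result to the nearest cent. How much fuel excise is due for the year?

1 January – 26 December 1998: 23,051 litres at £0.85/litre → £19,593.35
27 December – 31 December 1998: 55,966 litres at £0.38/litre → £21,267.08

£40,860.43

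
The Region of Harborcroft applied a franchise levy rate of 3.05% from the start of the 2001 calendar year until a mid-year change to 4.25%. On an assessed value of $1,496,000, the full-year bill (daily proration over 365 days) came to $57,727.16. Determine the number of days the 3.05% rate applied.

Let d = days at the first rate; then 365 − d days at the second rate.
$1,496,000 × [3.05%·d + 4.25%·(365−d)] / 365 = $57,727.16
Solving gives d = 119, so the new rate took effect on April 30, 2001.

119 days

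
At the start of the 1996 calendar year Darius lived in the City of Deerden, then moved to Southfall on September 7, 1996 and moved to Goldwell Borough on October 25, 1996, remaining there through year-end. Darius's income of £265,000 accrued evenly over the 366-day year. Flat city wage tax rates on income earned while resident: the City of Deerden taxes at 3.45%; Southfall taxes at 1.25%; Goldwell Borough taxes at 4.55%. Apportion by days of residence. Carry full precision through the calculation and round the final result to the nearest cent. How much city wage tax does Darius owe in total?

£8,919.49

The City of Deerden, January 1 – September 6, 1996: 250 days → £265,000 × 3.45% × 250/366 = £6,244.8770
Southfall, September 7 – October 24, 1996: 48 days → £265,000 × 1.25% × 48/366 = £434.4262
Goldwell Borough, October 25 – December 31, 1996: 68 days → £265,000 × 4.55% × 68/366 = £2,240.1913
Total = £8,919.4945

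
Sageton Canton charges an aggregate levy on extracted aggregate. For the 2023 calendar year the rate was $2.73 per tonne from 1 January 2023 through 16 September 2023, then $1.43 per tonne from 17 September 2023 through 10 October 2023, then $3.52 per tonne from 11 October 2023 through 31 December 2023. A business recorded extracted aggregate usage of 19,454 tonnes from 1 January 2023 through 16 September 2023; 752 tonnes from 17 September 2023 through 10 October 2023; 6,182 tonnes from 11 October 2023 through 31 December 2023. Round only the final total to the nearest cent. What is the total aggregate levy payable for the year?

$75,945.42

1 January – 16 September 2023: 19,454 tonnes at $2.73/tonne → $53,109.42
17 September – 10 October 2023: 752 tonnes at $1.43/tonne → $1,075.36
11 October – 31 December 2023: 6,182 tonnes at $3.52/tonne → $21,760.64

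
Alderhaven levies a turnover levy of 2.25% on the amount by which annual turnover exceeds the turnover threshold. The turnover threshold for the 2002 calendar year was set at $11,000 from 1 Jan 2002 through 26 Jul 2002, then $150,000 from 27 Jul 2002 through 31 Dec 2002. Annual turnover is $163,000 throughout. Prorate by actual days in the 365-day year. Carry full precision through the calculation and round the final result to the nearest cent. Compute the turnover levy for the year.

$2,066.18

1 Jan – 26 Jul 2002: 207 days, exemption $11,000 → ($163,000 − $11,000) × 2.25% × 207/365 = $1,939.5616
27 Jul – 31 Dec 2002: 158 days, exemption $150,000 → ($163,000 − $150,000) × 2.25% × 158/365 = $126.6164
Total = $2,066.1781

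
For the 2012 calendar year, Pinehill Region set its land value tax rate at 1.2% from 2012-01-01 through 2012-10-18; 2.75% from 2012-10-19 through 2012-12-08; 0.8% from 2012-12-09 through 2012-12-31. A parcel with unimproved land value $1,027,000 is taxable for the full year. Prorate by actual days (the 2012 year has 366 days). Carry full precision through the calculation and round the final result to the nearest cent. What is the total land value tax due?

$14,284.00

2012-01-01 to 2012-10-18: 292 days at 1.2% → $1,027,000 × 1.2% × 292/366 = $9,832.2623
2012-10-19 to 2012-12-08: 51 days at 2.75% → $1,027,000 × 2.75% × 51/366 = $3,935.4303
2012-12-09 to 2012-12-31: 23 days at 0.8% → $1,027,000 × 0.8% × 23/366 = $516.3060
Total = $14,283.9986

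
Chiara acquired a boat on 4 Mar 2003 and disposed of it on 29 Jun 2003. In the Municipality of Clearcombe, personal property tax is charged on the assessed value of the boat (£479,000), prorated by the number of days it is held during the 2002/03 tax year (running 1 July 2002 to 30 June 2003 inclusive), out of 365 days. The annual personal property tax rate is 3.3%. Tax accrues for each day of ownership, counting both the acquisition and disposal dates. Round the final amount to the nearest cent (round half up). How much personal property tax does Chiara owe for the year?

£5,110.21

Days held (4 Mar – 29 Jun 2003): 118 out of 365
Tax = £479,000 × 3.3% × 118/365 = £5,110.2082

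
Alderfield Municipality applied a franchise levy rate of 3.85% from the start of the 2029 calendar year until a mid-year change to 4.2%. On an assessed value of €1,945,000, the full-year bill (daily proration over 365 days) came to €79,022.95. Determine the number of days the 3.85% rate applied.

143 days

Let d = days at the first rate; then 365 − d days at the second rate.
€1,945,000 × [3.85%·d + 4.2%·(365−d)] / 365 = €79,022.95
Solving gives d = 143, so the new rate took effect on May 24, 2029.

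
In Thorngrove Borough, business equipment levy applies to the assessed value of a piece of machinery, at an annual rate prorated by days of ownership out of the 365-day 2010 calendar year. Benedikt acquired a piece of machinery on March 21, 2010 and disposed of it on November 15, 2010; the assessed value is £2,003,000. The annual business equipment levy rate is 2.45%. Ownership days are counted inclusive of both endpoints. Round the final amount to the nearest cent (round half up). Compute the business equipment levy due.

Days held (March 21 – November 15, 2010): 240 out of 365
Tax = £2,003,000 × 2.45% × 240/365 = £32,267.5068

£32,267.51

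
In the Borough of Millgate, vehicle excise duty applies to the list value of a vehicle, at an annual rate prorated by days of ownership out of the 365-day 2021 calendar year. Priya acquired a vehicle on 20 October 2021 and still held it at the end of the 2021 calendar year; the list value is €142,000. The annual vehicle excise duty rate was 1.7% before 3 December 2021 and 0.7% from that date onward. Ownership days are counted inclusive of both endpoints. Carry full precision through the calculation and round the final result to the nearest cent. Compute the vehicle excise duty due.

20 October – 2 December 2021: 44 days at 1.7% → €142,000 × 1.7% × 44/365 = €291.0027
3 December – 31 December 2021: 29 days at 0.7% → €142,000 × 0.7% × 29/365 = €78.9753
Total = €369.9781

€369.98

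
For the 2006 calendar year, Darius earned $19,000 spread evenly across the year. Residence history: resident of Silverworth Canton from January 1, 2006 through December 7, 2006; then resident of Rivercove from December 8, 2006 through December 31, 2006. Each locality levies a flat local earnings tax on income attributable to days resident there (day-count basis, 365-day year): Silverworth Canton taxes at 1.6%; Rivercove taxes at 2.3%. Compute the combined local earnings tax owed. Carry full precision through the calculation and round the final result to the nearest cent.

Silverworth Canton, January 1 – December 7, 2006: 341 days → $19,000 × 1.6% × 341/365 = $284.0110
Rivercove, December 8 – December 31, 2006: 24 days → $19,000 × 2.3% × 24/365 = $28.7342
Total = $312.7452

$312.75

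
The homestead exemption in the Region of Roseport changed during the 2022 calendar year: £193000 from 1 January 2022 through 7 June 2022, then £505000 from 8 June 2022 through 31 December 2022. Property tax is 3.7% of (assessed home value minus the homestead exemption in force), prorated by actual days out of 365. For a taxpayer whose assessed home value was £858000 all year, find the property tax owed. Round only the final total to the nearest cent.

1 January – 7 June 2022: 158 days, exemption £193000 → (£858000 − £193000) × 3.7% × 158/365 = £10650.9315
8 June – 31 December 2022: 207 days, exemption £505000 → (£858000 − £505000) × 3.7% × 207/365 = £7407.1973
Total = £18058.1288

£18058.13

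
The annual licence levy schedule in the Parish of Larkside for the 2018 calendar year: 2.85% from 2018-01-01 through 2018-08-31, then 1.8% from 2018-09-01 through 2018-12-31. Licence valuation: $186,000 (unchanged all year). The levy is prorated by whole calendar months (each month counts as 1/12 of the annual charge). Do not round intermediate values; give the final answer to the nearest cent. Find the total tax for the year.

$4,650.00

2018-01-01 to 2018-08-31: 8 months at 2.85% → $186,000 × 2.85% × 8/12 = $3,534.0000
2018-09-01 to 2018-12-31: 4 months at 1.8% → $186,000 × 1.8% × 4/12 = $1,116.0000
Total = $4,650.0000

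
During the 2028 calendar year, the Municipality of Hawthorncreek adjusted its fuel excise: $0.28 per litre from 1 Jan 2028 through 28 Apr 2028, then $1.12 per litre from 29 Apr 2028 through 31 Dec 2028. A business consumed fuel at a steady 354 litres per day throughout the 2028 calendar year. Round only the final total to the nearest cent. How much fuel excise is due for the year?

$109725.84

1 Jan – 28 Apr 2028: 119 days × 354 litres/day = 42,126 litres at $0.28/litre → $11795.28
29 Apr – 31 Dec 2028: 247 days × 354 litres/day = 87,438 litres at $1.12/litre → $97930.56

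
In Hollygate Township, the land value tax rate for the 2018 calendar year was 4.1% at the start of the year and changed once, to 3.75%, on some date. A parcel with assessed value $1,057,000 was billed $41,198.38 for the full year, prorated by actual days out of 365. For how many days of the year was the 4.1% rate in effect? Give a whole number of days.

154 days

Let d = days at the first rate; then 365 − d days at the second rate.
$1,057,000 × [4.1%·d + 3.75%·(365−d)] / 365 = $41,198.38
Solving gives d = 154, so the new rate took effect on June 4, 2018.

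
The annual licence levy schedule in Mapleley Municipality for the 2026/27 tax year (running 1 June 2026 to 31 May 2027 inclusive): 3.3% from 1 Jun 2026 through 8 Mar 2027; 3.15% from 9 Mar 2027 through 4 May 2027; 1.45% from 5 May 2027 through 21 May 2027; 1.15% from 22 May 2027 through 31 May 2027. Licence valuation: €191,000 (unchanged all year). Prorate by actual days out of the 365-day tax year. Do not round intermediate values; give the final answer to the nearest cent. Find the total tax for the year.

1 Jun 2026 – 8 Mar 2027: 281 days at 3.3% → €191,000 × 3.3% × 281/365 = €4,852.4466
9 Mar – 4 May 2027: 57 days at 3.15% → €191,000 × 3.15% × 57/365 = €939.5630
5 May – 21 May 2027: 17 days at 1.45% → €191,000 × 1.45% × 17/365 = €128.9904
22 May – 31 May 2027: 10 days at 1.15% → €191,000 × 1.15% × 10/365 = €60.1781
Total = €5,981.1781

€5,981.18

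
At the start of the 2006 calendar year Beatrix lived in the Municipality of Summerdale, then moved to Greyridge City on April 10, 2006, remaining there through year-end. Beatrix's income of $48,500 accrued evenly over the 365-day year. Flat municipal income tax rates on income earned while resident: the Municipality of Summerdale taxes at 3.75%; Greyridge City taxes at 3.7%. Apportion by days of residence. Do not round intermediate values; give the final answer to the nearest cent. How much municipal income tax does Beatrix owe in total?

$1,801.08

The Municipality of Summerdale, January 1 – April 9, 2006: 99 days → $48,500 × 3.75% × 99/365 = $493.3048
Greyridge City, April 10 – December 31, 2006: 266 days → $48,500 × 3.7% × 266/365 = $1,307.7726
Total = $1,801.0774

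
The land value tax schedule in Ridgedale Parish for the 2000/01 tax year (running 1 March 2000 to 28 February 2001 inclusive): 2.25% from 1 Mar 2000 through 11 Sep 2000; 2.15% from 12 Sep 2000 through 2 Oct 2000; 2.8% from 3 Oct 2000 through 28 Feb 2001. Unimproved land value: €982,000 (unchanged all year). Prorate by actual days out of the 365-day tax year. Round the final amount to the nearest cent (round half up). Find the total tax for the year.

1 Mar – 11 Sep 2000: 195 days at 2.25% → €982,000 × 2.25% × 195/365 = €11,804.1781
12 Sep – 2 Oct 2000: 21 days at 2.15% → €982,000 × 2.15% × 21/365 = €1,214.7205
3 Oct 2000 – 28 Feb 2001: 149 days at 2.8% → €982,000 × 2.8% × 149/365 = €11,224.3945
Total = €24,243.2932

€24,243.29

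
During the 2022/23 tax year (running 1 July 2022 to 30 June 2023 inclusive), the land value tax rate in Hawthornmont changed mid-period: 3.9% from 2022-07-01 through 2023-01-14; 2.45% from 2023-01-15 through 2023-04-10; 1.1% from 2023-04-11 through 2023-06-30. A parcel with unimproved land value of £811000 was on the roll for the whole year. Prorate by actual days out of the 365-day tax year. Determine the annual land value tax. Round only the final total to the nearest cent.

£23818.96

2022-07-01 to 2023-01-14: 198 days at 3.9% → £811000 × 3.9% × 198/365 = £17157.6493
2023-01-15 to 2023-04-10: 86 days at 2.45% → £811000 × 2.45% × 86/365 = £4681.5808
2023-04-11 to 2023-06-30: 81 days at 1.1% → £811000 × 1.1% × 81/365 = £1979.7288
Total = £23818.9589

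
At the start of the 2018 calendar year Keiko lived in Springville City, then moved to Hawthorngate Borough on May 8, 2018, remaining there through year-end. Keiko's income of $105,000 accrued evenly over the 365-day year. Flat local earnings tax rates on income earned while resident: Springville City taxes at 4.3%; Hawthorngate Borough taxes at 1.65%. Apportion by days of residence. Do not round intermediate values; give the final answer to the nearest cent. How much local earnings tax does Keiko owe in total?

$2,700.66

Springville City, January 1 – May 7, 2018: 127 days → $105,000 × 4.3% × 127/365 = $1,570.9726
Hawthorngate Borough, May 8 – December 31, 2018: 238 days → $105,000 × 1.65% × 238/365 = $1,129.6849
Total = $2,700.6575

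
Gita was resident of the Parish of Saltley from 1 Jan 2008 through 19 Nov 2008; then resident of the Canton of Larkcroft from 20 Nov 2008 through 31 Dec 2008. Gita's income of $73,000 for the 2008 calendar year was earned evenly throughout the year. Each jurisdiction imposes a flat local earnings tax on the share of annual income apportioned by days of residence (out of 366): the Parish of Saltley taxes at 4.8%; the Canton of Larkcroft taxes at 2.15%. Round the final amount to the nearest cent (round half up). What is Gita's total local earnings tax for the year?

The Parish of Saltley, 1 Jan – 19 Nov 2008: 324 days → $73,000 × 4.8% × 324/366 = $3,101.9016
The Canton of Larkcroft, 20 Nov – 31 Dec 2008: 42 days → $73,000 × 2.15% × 42/366 = $180.1066
Total = $3,282.0082

$3,282.01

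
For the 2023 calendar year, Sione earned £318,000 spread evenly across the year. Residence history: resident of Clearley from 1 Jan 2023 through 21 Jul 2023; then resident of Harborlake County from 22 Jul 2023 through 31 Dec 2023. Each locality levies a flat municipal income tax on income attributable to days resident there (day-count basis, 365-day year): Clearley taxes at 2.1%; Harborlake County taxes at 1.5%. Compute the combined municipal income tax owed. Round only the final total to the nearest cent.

Clearley, 1 Jan – 21 Jul 2023: 202 days → £318,000 × 2.1% × 202/365 = £3,695.7699
Harborlake County, 22 Jul – 31 Dec 2023: 163 days → £318,000 × 1.5% × 163/365 = £2,130.1644
Total = £5,825.9342

£5,825.93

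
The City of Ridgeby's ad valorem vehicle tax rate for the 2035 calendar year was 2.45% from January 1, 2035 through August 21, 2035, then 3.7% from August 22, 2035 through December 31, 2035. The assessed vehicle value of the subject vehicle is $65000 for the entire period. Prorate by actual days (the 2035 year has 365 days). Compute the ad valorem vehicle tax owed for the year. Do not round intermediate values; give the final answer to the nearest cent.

$1886.34

January 1 – August 21, 2035: 233 days at 2.45% → $65000 × 2.45% × 233/365 = $1016.5822
August 22 – December 31, 2035: 132 days at 3.7% → $65000 × 3.7% × 132/365 = $869.7534
Total = $1886.3356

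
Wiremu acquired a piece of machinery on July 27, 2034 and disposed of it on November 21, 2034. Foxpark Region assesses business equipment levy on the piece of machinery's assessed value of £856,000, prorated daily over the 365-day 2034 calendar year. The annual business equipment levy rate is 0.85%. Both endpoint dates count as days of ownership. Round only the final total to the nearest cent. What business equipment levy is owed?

£2,352.24

Days held (July 27 – November 21, 2034): 118 out of 365
Tax = £856,000 × 0.85% × 118/365 = £2,352.2411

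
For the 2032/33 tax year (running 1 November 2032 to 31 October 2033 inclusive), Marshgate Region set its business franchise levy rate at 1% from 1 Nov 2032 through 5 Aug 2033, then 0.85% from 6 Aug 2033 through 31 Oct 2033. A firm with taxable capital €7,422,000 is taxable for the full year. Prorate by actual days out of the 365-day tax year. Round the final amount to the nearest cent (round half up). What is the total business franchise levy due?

1 Nov 2032 – 5 Aug 2033: 278 days at 1% → €7,422,000 × 1% × 278/365 = €56,529.2055
6 Aug – 31 Oct 2033: 87 days at 0.85% → €7,422,000 × 0.85% × 87/365 = €15,037.1753
Total = €71,566.3808

€71,566.38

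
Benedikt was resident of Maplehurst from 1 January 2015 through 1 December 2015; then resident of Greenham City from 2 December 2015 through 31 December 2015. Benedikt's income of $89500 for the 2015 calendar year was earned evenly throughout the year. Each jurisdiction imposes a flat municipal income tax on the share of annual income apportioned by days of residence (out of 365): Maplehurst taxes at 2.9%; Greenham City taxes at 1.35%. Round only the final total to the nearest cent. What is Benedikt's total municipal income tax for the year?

$2481.48

Maplehurst, 1 January – 1 December 2015: 335 days → $89500 × 2.9% × 335/365 = $2382.1712
Greenham City, 2 December – 31 December 2015: 30 days → $89500 × 1.35% × 30/365 = $99.3082
Total = $2481.4795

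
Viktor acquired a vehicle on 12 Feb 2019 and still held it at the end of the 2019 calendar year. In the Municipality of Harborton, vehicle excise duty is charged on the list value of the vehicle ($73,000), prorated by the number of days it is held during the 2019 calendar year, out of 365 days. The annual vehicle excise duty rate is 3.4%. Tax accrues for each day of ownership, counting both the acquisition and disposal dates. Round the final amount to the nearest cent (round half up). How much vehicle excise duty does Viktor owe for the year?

Days held (12 Feb – 31 Dec 2019): 323 out of 365
Tax = $73,000 × 3.4% × 323/365 = $2,196.4000

$2,196.40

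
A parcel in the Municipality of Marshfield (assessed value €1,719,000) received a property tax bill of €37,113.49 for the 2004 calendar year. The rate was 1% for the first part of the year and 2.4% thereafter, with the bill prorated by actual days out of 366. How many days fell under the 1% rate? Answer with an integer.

Let d = days at the first rate; then 366 − d days at the second rate.
€1,719,000 × [1%·d + 2.4%·(366−d)] / 366 = €37,113.49
Solving gives d = 63, so the new rate took effect on March 4, 2004.

63 days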